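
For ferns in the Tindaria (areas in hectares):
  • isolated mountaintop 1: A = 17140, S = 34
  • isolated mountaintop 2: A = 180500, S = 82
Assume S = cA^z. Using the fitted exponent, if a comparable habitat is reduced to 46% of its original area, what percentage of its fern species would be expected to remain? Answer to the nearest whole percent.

z = ln(82/34) / ln(180500/17140) = 0.8804 / 2.3543 = 0.3739
S_new/S_old = (A_new/A_old)^z = 0.46^0.3739 = exp(0.3739 × -0.7765) = 0.748

75%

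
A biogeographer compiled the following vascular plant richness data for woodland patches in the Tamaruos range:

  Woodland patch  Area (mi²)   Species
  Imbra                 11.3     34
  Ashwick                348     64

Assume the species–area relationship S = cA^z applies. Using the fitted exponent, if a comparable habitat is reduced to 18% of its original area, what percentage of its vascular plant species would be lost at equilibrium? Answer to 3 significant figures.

27.1%

z = ln(64/34) / ln(348/11.3) = 0.6325 / 3.4274 = 0.1845
S_new/S_old = (A_new/A_old)^z = 0.18^0.1845 = exp(0.1845 × -1.7148) = 0.7287
Fraction lost = 1 − 0.7287 = 0.2713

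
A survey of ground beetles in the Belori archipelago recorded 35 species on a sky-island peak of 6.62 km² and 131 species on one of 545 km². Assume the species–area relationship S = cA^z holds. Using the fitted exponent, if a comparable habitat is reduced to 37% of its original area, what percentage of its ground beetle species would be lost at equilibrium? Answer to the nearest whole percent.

z = ln(131/35) / ln(545/6.62) = 1.3198 / 4.4107 = 0.2992
S_new/S_old = (A_new/A_old)^z = 0.37^0.2992 = exp(0.2992 × -0.9943) = 0.7427
Fraction lost = 1 − 0.7427 = 0.2573

26%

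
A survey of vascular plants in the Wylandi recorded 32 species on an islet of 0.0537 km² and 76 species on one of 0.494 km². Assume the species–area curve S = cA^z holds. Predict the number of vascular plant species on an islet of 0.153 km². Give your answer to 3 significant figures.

48.1

z = ln(76/32) / ln(0.494/0.0537) = 0.8650 / 2.2191 = 0.3898
c = 32 / 0.0537^0.3898 = 32 / 0.3199 = 100
S₃ = 100 × 0.153^0.3898 = 100 × 0.4811 ≈ 48.13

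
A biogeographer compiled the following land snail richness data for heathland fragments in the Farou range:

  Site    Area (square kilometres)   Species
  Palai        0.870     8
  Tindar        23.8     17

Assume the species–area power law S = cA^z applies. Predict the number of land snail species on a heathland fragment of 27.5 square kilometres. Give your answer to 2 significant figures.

18

z = ln(17/8) / ln(23.8/0.87) = 0.7538 / 3.3089 = 0.2278
c = 8 / 0.87^0.2278 = 8 / 0.9688 = 8.258
S₃ = 8.258 × 27.5^0.2278 = 8.258 × 2.128 ≈ 17.57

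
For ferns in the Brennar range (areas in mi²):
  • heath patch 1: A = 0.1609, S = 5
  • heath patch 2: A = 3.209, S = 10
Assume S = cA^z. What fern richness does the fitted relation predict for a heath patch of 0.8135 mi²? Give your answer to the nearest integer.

z = ln(10/5) / ln(3.209/0.1609) = 0.6931 / 2.9929 = 0.2316
c = 5 / 0.1609^0.2316 = 5 / 0.655 = 7.634
S₃ = 7.634 × 0.8135^0.2316 = 7.634 × 0.9533 ≈ 7.277

7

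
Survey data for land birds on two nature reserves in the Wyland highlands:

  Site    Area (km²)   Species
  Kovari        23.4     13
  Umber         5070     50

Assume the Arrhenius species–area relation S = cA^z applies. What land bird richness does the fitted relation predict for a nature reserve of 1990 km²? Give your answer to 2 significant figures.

z = ln(50/13) / ln(5070/23.4) = 1.3471 / 5.3784 = 0.2505
c = 13 / 23.4^0.2505 = 13 / 2.203 = 5.902
S₃ = 5.902 × 1990^0.2505 = 5.902 × 6.702 ≈ 39.56

40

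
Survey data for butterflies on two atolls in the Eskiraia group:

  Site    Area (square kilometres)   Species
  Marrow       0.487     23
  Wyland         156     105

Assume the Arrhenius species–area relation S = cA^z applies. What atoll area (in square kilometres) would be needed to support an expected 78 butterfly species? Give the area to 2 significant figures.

50 square kilometres

z = ln(105/23) / ln(156/0.487) = 1.5185 / 5.7693 = 0.2632
c = 23 / 0.487^0.2632 = 23 / 0.8275 = 27.8
A = (78/27.8)^(1/0.2632) ⇒ ln A = ln(2.806)/0.2632 = 3.9205
A = e^3.9205 ≈ 50.42 square kilometres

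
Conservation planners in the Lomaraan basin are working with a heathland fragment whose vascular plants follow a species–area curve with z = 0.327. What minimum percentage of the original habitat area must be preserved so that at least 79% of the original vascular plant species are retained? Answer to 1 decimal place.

48.6%

Need (A_new/A_old)^0.327 = 0.79, so A_new/A_old = 0.79^(1/0.327) = 0.79^3.058
ln(A_new/A_old) = ln 0.79 / 0.327 = -0.2357 / 0.327 = -0.7209
A_new/A_old = e^-0.7209 ≈ 0.4863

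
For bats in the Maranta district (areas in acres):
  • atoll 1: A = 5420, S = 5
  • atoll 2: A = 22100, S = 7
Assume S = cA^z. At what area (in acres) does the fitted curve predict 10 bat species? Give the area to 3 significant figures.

98000 acres

z = ln(7/5) / ln(22100/5420) = 0.3365 / 1.4055 = 0.2394
c = 5 / 5420^0.2394 = 5 / 7.833 = 0.6383
A = (10/0.6383)^(1/0.2394) ⇒ ln A = ln(15.67)/0.2394 = 11.4932
A = e^11.4932 ≈ 98047 acres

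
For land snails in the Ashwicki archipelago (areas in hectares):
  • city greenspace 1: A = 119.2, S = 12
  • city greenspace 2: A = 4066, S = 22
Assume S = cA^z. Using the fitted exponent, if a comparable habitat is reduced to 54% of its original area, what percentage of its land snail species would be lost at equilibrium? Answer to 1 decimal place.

10.0%

z = ln(22/12) / ln(4066/119.2) = 0.6061 / 3.5296 = 0.1717
S_new/S_old = (A_new/A_old)^z = 0.54^0.1717 = exp(0.1717 × -0.6162) = 0.8996
Fraction lost = 1 − 0.8996 = 0.1004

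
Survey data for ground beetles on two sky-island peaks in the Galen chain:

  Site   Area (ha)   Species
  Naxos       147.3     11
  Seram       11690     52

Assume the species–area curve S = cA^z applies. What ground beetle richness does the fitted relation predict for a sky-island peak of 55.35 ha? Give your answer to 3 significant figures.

7.77

z = ln(52/11) / ln(11690/147.3) = 1.5533 / 4.3740 = 0.3551
c = 11 / 147.3^0.3551 = 11 / 5.888 = 1.868
S₃ = 1.868 × 55.35^0.3551 = 1.868 × 4.159 ≈ 7.77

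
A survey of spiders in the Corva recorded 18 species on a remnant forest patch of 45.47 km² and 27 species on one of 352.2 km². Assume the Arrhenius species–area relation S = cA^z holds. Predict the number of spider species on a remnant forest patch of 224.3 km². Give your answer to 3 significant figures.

24.7

z = ln(27/18) / ln(352.2/45.47) = 0.4055 / 2.0471 = 0.1981
c = 18 / 45.47^0.1981 = 18 / 2.13 = 8.452
S₃ = 8.452 × 224.3^0.1981 = 8.452 × 2.922 ≈ 24.69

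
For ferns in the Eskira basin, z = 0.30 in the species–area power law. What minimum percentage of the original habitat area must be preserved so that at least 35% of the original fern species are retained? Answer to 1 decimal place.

3.0%

Need (A_new/A_old)^0.3 = 0.35, so A_new/A_old = 0.35^(1/0.3) = 0.35^3.333
ln(A_new/A_old) = ln 0.35 / 0.3 = -1.0498 / 0.3 = -3.4994
A_new/A_old = e^-3.4994 ≈ 0.03022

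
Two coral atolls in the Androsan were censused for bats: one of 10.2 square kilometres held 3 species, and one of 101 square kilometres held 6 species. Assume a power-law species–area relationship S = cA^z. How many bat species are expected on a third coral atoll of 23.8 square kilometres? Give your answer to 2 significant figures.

3.9

z = ln(6/3) / ln(101/10.2) = 0.6931 / 2.2927 = 0.3023
c = 3 / 10.2^0.3023 = 3 / 2.018 = 1.487
S₃ = 1.487 × 23.8^0.3023 = 1.487 × 2.607 ≈ 3.876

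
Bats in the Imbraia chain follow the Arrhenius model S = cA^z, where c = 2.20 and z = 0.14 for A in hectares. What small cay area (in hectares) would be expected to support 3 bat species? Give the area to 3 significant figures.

3 = 2.2 × A^0.14  ⇒  A^0.14 = 3/2.2 = 1.364
ln A = ln(1.364) / 0.14 = 0.3102 / 0.14 = 2.2154
A = e^2.2154 ≈ 9.165 hectares

9.17 hectares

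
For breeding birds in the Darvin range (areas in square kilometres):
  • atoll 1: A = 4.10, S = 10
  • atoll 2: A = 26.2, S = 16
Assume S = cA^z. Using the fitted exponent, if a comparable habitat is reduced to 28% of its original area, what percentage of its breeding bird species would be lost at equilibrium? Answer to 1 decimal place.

27.6%

z = ln(16/10) / ln(26.2/4.1) = 0.4700 / 1.8548 = 0.2534
S_new/S_old = (A_new/A_old)^z = 0.28^0.2534 = exp(0.2534 × -1.2730) = 0.7243
Fraction lost = 1 − 0.7243 = 0.2757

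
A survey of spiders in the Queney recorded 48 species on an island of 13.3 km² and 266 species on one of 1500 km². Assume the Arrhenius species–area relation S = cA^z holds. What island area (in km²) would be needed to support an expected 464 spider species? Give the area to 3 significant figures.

z = ln(266/48) / ln(1500/13.3) = 1.7123 / 4.7255 = 0.3624
c = 48 / 13.3^0.3624 = 48 / 2.554 = 18.79
A = (464/18.79)^(1/0.3624) ⇒ ln A = ln(24.69)/0.3624 = 8.8487
A = e^8.8487 ≈ 6965 km²

6970 km²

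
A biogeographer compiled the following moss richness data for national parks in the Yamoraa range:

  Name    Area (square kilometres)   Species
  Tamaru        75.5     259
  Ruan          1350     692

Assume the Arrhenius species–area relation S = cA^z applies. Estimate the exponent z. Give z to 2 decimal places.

Taking logs: ln S = ln c + z ln A, so z = (ln S₂ − ln S₁)/(ln A₂ − ln A₁).
z = ln(692/259) / ln(1350/75.5) = ln(2.672) / ln(17.88) = 0.9828 / 2.8837 = 0.3408

0.34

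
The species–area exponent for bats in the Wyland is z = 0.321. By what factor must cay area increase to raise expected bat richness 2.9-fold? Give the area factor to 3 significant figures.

27.6

(A₂/A₁)^0.321 = 2.9, so A₂/A₁ = 2.9^(1/0.321) = 2.9^3.115
ln(A₂/A₁) = ln 2.9 / 0.321 = 1.0647 / 0.321 = 3.3169
A₂/A₁ = e^3.3169 ≈ 27.57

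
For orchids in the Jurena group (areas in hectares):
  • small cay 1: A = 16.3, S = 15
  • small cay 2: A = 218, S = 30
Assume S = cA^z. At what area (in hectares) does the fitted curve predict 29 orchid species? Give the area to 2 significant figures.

z = ln(30/15) / ln(218/16.3) = 0.6931 / 2.5933 = 0.2673
c = 15 / 16.3^0.2673 = 15 / 2.109 = 7.114
A = (29/7.114)^(1/0.2673) ⇒ ln A = ln(4.077)/0.2673 = 5.2577
A = e^5.2577 ≈ 192 hectares

190 hectares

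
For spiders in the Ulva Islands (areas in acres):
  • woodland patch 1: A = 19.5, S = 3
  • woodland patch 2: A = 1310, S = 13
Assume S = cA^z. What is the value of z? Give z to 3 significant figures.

0.349

Taking logs: ln S = ln c + z ln A, so z = (ln S₂ − ln S₁)/(ln A₂ − ln A₁).
z = ln(13/3) / ln(1310/19.5) = ln(4.333) / ln(67.18) = 1.4663 / 4.2074 = 0.3485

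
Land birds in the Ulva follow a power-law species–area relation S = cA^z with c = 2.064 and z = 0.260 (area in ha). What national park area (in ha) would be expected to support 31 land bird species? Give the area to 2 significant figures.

34000 ha

31 = 2.064 × A^0.26  ⇒  A^0.26 = 31/2.064 = 15.02
ln A = ln(15.02) / 0.26 = 2.7093 / 0.26 = 10.4205
A = e^10.4205 ≈ 33542 ha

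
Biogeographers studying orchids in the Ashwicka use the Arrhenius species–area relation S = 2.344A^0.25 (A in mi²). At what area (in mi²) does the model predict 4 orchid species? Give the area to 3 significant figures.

4 = 2.344 × A^0.25  ⇒  A^0.25 = 4/2.344 = 1.706
ln A = ln(1.706) / 0.25 = 0.5344 / 0.25 = 2.1377
A = e^2.1377 ≈ 8.48 mi²

8.48 mi²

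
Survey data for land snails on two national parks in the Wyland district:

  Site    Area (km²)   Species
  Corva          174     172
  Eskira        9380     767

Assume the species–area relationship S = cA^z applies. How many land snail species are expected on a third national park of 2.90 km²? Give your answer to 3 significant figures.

37.1

z = ln(767/172) / ln(9380/174) = 1.4950 / 3.9873 = 0.3749
c = 172 / 174^0.3749 = 172 / 6.919 = 24.86
S₃ = 24.86 × 2.9^0.3749 = 24.86 × 1.491 ≈ 37.05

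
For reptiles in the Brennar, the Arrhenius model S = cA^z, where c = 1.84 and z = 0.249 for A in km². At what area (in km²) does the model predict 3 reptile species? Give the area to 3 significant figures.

3 = 1.84 × A^0.249  ⇒  A^0.249 = 3/1.84 = 1.63
ln A = ln(1.63) / 0.249 = 0.4888 / 0.249 = 1.9632
A = e^1.9632 ≈ 7.122 km²

7.12 km²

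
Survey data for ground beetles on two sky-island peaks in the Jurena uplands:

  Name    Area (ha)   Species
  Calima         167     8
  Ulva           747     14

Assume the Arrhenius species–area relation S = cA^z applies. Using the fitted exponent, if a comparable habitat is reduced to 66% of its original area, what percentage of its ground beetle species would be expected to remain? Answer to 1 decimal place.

z = ln(14/8) / ln(747/167) = 0.5596 / 1.4981 = 0.3736
S_new/S_old = (A_new/A_old)^z = 0.66^0.3736 = exp(0.3736 × -0.4155) = 0.8562

85.6%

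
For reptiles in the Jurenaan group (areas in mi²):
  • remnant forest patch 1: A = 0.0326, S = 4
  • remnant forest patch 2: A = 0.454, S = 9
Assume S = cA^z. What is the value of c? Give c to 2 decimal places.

11.48

z = ln(S₂/S₁) / ln(A₂/A₁) = ln(9/4) / ln(0.454/0.0326) = 0.8109 / 2.6338 = 0.3079
c = S₁ / A₁^z = 4 / 0.0326^0.3079 = 4 / 0.3485 = 11.48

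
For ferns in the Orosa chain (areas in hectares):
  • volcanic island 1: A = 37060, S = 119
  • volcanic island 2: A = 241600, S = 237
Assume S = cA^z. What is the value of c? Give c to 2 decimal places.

2.49

z = ln(S₂/S₁) / ln(A₂/A₁) = ln(237/119) / ln(241600/37060) = 0.6889 / 1.8747 = 0.3675
c = S₁ / A₁^z = 119 / 37060^0.3675 = 119 / 47.75 = 2.492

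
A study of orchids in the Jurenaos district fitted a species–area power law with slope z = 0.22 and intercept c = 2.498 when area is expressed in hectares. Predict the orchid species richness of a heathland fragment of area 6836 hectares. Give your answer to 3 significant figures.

17.4

S = 2.498 × 6836^0.22 = 2.498 × 6.977 ≈ 17.43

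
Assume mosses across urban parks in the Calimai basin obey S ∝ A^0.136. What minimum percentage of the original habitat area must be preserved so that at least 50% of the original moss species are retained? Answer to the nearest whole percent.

Need (A_new/A_old)^0.136 = 0.5, so A_new/A_old = 0.5^(1/0.136) = 0.5^7.353
ln(A_new/A_old) = ln 0.5 / 0.136 = -0.6931 / 0.136 = -5.0967
A_new/A_old = e^-5.0967 ≈ 0.006117

1%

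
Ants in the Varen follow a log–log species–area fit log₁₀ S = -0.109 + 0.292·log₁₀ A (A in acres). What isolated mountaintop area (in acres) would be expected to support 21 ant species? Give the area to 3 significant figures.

79700 acres

21 = 0.778 × A^0.292  ⇒  A^0.292 = 21/0.778 = 26.99
ln A = ln(26.99) / 0.292 = 3.2955 / 0.292 = 11.2860
A = e^11.2860 ≈ 79696 acres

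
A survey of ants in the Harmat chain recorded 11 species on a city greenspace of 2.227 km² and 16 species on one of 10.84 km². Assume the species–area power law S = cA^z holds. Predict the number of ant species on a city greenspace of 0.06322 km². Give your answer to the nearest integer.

5

z = ln(16/11) / ln(10.84/2.227) = 0.3747 / 1.5826 = 0.2368
c = 11 / 2.227^0.2368 = 11 / 1.209 = 9.101
S₃ = 9.101 × 0.06322^0.2368 = 9.101 × 0.5201 ≈ 4.733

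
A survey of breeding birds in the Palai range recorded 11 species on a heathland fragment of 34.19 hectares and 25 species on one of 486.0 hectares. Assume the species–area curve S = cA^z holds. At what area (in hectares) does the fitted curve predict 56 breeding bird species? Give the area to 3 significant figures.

z = ln(25/11) / ln(486/34.19) = 0.8210 / 2.6543 = 0.3093
c = 11 / 34.19^0.3093 = 11 / 2.982 = 3.689
A = (56/3.689)^(1/0.3093) ⇒ ln A = ln(15.18)/0.3093 = 8.7936
A = e^8.7936 ≈ 6592 hectares

6590 hectares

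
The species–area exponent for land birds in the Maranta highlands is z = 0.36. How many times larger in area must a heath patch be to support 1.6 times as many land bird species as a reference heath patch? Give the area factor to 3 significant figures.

(A₂/A₁)^0.36 = 1.6, so A₂/A₁ = 1.6^(1/0.36) = 1.6^2.778
ln(A₂/A₁) = ln 1.6 / 0.36 = 0.4700 / 0.36 = 1.3056
A₂/A₁ = e^1.3056 ≈ 3.69

3.69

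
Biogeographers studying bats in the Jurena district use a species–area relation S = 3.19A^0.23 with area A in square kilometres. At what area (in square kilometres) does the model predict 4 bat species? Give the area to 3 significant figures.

4 = 3.19 × A^0.23  ⇒  A^0.23 = 4/3.19 = 1.254
ln A = ln(1.254) / 0.23 = 0.2263 / 0.23 = 0.9838
A = e^0.9838 ≈ 2.675 square kilometres

2.67 square kilometres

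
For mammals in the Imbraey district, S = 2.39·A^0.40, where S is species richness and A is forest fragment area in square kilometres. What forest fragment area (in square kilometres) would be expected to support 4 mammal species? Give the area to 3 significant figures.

3.62 square kilometres

4 = 2.39 × A^0.4  ⇒  A^0.4 = 4/2.39 = 1.674
ln A = ln(1.674) / 0.4 = 0.5150 / 0.4 = 1.2875
A = e^1.2875 ≈ 3.624 square kilometres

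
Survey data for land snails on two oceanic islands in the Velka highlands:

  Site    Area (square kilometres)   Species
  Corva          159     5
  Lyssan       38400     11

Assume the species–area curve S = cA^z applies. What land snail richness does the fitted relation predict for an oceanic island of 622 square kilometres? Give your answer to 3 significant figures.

6.08

z = ln(11/5) / ln(38400/159) = 0.7885 / 5.4869 = 0.1437
c = 5 / 159^0.1437 = 5 / 2.072 = 2.413
S₃ = 2.413 × 622^0.1437 = 2.413 × 2.52 ≈ 6.083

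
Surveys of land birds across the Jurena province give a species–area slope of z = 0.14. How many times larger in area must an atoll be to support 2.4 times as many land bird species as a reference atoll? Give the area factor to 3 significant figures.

(A₂/A₁)^0.14 = 2.4, so A₂/A₁ = 2.4^(1/0.14) = 2.4^7.143
ln(A₂/A₁) = ln 2.4 / 0.14 = 0.8755 / 0.14 = 6.2533
A₂/A₁ = e^6.2533 ≈ 519.8

520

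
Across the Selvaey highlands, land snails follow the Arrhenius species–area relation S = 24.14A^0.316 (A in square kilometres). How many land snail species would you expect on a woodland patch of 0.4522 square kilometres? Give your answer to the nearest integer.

19 species

S = 24.14 × 0.4522^0.316
ln S = ln 24.14 + 0.316 × ln 0.4522 = 3.1839 + 0.316 × -0.7936 = 2.9331
S = e^2.9331 ≈ 18.79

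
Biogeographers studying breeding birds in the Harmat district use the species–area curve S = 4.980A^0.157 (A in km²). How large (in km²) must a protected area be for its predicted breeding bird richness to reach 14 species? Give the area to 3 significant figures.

14 = 4.98 × A^0.157  ⇒  A^0.157 = 14/4.98 = 2.811
ln A = ln(2.811) / 0.157 = 1.0336 / 0.157 = 6.5836
A = e^6.5836 ≈ 723.1 km²

723 km²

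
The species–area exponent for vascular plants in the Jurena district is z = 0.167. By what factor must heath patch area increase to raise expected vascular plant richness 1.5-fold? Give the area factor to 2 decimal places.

11.34

(A₂/A₁)^0.167 = 1.5, so A₂/A₁ = 1.5^(1/0.167) = 1.5^5.988
ln(A₂/A₁) = ln 1.5 / 0.167 = 0.4055 / 0.167 = 2.4279
A₂/A₁ = e^2.4279 ≈ 11.34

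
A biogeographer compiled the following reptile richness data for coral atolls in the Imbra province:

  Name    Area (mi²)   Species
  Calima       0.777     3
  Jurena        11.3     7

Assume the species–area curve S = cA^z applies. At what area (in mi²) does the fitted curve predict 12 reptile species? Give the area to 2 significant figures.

62 mi²

z = ln(7/3) / ln(11.3/0.777) = 0.8473 / 2.6771 = 0.3165
c = 3 / 0.777^0.3165 = 3 / 0.9232 = 3.249
A = (12/3.249)^(1/0.3165) ⇒ ln A = ln(3.693)/0.3165 = 4.1278
A = e^4.1278 ≈ 62.04 mi²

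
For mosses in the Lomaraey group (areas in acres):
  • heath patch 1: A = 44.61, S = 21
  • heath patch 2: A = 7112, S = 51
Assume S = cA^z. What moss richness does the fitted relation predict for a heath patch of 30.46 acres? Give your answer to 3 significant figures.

19.6

z = ln(51/21) / ln(7112/44.61) = 0.8873 / 5.0716 = 0.1750
c = 21 / 44.61^0.1750 = 21 / 1.943 = 10.81
S₃ = 10.81 × 30.46^0.1750 = 10.81 × 1.818 ≈ 19.64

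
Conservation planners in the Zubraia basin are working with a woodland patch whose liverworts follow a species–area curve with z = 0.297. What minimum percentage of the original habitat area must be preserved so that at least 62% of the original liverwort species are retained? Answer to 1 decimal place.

20.0%

Need (A_new/A_old)^0.297 = 0.62, so A_new/A_old = 0.62^(1/0.297) = 0.62^3.367
ln(A_new/A_old) = ln 0.62 / 0.297 = -0.4780 / 0.297 = -1.6095
A_new/A_old = e^-1.6095 ≈ 0.2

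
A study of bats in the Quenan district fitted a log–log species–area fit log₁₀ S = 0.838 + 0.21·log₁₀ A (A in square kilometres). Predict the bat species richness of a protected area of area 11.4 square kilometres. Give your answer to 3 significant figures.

11.5

S = 6.887 × 11.4^0.21 = 6.887 × 1.667 ≈ 11.48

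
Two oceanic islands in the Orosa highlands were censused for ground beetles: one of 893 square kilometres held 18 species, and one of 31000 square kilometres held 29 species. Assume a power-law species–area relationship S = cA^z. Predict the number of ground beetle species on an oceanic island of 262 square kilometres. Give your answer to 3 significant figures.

15.3

z = ln(29/18) / ln(31000/893) = 0.4769 / 3.5472 = 0.1345
c = 18 / 893^0.1345 = 18 / 2.493 = 7.22
S₃ = 7.22 × 262^0.1345 = 7.22 × 2.114 ≈ 15.26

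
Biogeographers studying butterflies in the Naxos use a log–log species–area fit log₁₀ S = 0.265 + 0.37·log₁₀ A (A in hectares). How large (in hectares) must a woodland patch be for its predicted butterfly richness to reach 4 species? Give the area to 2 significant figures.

4 = 1.841 × A^0.37  ⇒  A^0.37 = 4/1.841 = 2.173
ln A = ln(2.173) / 0.37 = 0.7761 / 0.37 = 2.0976
A = e^2.0976 ≈ 8.147 hectares

8.1 hectares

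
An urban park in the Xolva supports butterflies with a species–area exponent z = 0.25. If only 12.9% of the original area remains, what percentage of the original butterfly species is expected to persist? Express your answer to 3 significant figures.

59.9%

S_new/S_old = (A_new/A_old)^z = 0.129^0.25
= exp(0.25 × ln 0.129) = exp(0.25 × -2.0479) = exp(-0.5120) ≈ 0.5993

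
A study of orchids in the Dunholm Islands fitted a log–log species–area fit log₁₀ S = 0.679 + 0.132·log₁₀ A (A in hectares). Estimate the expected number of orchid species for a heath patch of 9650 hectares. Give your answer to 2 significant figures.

16

S = 4.775 × 9650^0.132
ln S = ln 4.775 + 0.132 × ln 9650 = 1.5635 + 0.132 × 9.1747 = 2.7745
S = e^2.7745 ≈ 16.03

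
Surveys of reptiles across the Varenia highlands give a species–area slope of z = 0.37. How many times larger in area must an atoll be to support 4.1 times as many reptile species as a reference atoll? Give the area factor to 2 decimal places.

45.31

(A₂/A₁)^0.37 = 4.1, so A₂/A₁ = 4.1^(1/0.37) = 4.1^2.703
ln(A₂/A₁) = ln 4.1 / 0.37 = 1.4110 / 0.37 = 3.8135
A₂/A₁ = e^3.8135 ≈ 45.31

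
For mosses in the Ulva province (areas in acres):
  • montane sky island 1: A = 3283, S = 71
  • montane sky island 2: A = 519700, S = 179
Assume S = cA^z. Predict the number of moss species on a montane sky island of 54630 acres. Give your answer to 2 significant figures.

z = ln(179/71) / ln(519700/3283) = 0.9247 / 5.0645 = 0.1826
c = 71 / 3283^0.1826 = 71 / 4.386 = 16.19
S₃ = 16.19 × 54630^0.1826 = 16.19 × 7.328 ≈ 118.6

120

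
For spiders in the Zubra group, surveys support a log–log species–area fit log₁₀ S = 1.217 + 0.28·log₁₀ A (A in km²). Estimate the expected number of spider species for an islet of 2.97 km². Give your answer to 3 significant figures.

22.4

S = 16.48 × 2.97^0.28 = 16.48 × 1.356 ≈ 22.35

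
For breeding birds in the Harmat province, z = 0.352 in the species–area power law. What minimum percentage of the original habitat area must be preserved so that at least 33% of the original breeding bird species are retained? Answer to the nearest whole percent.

4%

Need (A_new/A_old)^0.352 = 0.33, so A_new/A_old = 0.33^(1/0.352) = 0.33^2.841
ln(A_new/A_old) = ln 0.33 / 0.352 = -1.1087 / 0.352 = -3.1496
A_new/A_old = e^-3.1496 ≈ 0.04287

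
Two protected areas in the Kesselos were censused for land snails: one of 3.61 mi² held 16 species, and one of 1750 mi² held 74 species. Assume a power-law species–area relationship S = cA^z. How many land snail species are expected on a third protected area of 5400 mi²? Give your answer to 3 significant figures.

z = ln(74/16) / ln(1750/3.61) = 1.5315 / 6.1837 = 0.2477
c = 16 / 3.61^0.2477 = 16 / 1.374 = 11.64
S₃ = 11.64 × 5400^0.2477 = 11.64 × 8.402 ≈ 97.82

97.8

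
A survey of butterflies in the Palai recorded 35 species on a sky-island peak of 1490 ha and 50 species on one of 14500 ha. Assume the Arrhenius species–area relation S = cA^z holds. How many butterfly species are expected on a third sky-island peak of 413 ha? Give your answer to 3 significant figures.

z = ln(50/35) / ln(14500/1490) = 0.3567 / 2.2754 = 0.1568
c = 35 / 1490^0.1568 = 35 / 3.143 = 11.13
S₃ = 11.13 × 413^0.1568 = 11.13 × 2.571 ≈ 28.62

28.6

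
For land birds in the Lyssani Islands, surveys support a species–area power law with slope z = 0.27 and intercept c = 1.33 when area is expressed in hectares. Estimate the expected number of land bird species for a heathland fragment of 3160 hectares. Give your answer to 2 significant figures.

12

S = 1.33 × 3160^0.27 = 1.33 × 8.809 ≈ 11.72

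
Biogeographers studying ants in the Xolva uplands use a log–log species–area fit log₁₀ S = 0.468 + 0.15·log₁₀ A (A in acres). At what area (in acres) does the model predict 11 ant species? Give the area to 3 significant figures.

6650 acres

11 = 2.938 × A^0.15  ⇒  A^0.15 = 11/2.938 = 3.744
ln A = ln(3.744) / 0.15 = 1.3203 / 0.15 = 8.8019
A = e^8.8019 ≈ 6647 acres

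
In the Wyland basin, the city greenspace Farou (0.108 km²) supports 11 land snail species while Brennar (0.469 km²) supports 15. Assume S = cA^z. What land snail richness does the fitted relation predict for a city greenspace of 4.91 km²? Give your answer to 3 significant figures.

24.6

z = ln(15/11) / ln(0.469/0.108) = 0.3102 / 1.4685 = 0.2112
c = 11 / 0.108^0.2112 = 11 / 0.625 = 17.6
S₃ = 17.6 × 4.91^0.2112 = 17.6 × 1.399 ≈ 24.63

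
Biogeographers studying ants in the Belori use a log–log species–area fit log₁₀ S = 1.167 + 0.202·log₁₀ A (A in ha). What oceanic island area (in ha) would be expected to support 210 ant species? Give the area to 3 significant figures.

210 = 14.69 × A^0.202  ⇒  A^0.202 = 210/14.69 = 14.3
ln A = ln(14.3) / 0.202 = 2.6600 / 0.202 = 13.1683
A = e^13.1683 ≈ 523489 ha

523000 ha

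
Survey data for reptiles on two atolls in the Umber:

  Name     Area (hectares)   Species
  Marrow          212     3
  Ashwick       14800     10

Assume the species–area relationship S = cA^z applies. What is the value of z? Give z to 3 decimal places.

Taking logs: ln S = ln c + z ln A, so z = (ln S₂ − ln S₁)/(ln A₂ − ln A₁).
z = ln(10/3) / ln(14800/212) = ln(3.333) / ln(69.81) = 1.2040 / 4.2458 = 0.2836

0.284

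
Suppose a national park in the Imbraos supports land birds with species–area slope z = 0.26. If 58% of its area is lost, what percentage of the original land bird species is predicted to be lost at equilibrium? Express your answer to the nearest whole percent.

S_new/S_old = (A_new/A_old)^z = 0.42^0.26
= exp(0.26 × ln 0.42) = exp(0.26 × -0.8675) = exp(-0.2256) ≈ 0.7981
Fraction lost = 1 − 0.7981 = 0.2019

20%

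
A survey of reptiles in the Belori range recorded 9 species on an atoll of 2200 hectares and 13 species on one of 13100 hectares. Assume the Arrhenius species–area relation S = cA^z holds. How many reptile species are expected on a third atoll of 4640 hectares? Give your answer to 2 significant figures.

z = ln(13/9) / ln(13100/2200) = 0.3677 / 1.7842 = 0.2061
c = 9 / 2200^0.2061 = 9 / 4.885 = 1.842
S₃ = 1.842 × 4640^0.2061 = 1.842 × 5.698 ≈ 10.5

10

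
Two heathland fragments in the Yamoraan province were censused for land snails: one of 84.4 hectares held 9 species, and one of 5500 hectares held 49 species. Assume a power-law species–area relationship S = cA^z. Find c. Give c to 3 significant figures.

1.49

z = ln(S₂/S₁) / ln(A₂/A₁) = ln(49/9) / ln(5500/84.4) = 1.6946 / 4.1769 = 0.4057
c = S₁ / A₁^z = 9 / 84.4^0.4057 = 9 / 6.047 = 1.488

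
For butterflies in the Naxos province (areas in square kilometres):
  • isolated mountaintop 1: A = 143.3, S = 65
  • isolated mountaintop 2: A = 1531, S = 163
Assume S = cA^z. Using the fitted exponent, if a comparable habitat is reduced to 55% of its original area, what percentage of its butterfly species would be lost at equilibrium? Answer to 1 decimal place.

20.7%

z = ln(163/65) / ln(1531/143.3) = 0.9194 / 2.3687 = 0.3881
S_new/S_old = (A_new/A_old)^z = 0.55^0.3881 = exp(0.3881 × -0.5978) = 0.7929
Fraction lost = 1 − 0.7929 = 0.2071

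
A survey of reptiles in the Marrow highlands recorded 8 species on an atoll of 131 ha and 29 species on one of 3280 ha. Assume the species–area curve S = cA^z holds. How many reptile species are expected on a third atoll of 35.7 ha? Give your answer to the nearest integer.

5

z = ln(29/8) / ln(3280/131) = 1.2879 / 3.2204 = 0.3999
c = 8 / 131^0.3999 = 8 / 7.026 = 1.139
S₃ = 1.139 × 35.7^0.3999 = 1.139 × 4.178 ≈ 4.757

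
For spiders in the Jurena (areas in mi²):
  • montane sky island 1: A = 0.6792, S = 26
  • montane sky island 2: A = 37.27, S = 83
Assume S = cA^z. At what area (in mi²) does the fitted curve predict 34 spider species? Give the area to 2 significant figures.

z = ln(83/26) / ln(37.27/0.6792) = 1.1607 / 4.0050 = 0.2898
c = 26 / 0.6792^0.2898 = 26 / 0.8939 = 29.08
A = (34/29.08)^(1/0.2898) ⇒ ln A = ln(1.169)/0.2898 = 0.5388
A = e^0.5388 ≈ 1.714 mi²

1.7 mi²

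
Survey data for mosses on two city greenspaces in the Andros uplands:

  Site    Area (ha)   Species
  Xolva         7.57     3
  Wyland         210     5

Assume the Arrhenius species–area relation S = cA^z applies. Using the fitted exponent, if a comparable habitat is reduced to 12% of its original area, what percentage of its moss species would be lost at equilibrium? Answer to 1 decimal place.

27.8%

z = ln(5/3) / ln(210/7.57) = 0.5108 / 3.3229 = 0.1537
S_new/S_old = (A_new/A_old)^z = 0.12^0.1537 = exp(0.1537 × -2.1203) = 0.7218
Fraction lost = 1 − 0.7218 = 0.2782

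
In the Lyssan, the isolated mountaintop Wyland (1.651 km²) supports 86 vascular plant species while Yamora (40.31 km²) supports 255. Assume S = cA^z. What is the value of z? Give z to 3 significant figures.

Taking logs: ln S = ln c + z ln A, so z = (ln S₂ − ln S₁)/(ln A₂ − ln A₁).
z = ln(255/86) / ln(40.31/1.651) = ln(2.965) / ln(24.42) = 1.0869 / 3.1952 = 0.3402

0.340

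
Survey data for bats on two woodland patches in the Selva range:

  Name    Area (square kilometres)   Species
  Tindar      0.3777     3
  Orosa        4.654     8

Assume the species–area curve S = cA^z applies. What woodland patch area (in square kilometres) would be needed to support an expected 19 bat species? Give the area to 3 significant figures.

z = ln(8/3) / ln(4.654/0.3777) = 0.9808 / 2.5114 = 0.3906
c = 3 / 0.3777^0.3906 = 3 / 0.6837 = 4.388
A = (19/4.388)^(1/0.3906) ⇒ ln A = ln(4.33)/0.3906 = 3.7525
A = e^3.7525 ≈ 42.63 square kilometres

42.6 square kilometres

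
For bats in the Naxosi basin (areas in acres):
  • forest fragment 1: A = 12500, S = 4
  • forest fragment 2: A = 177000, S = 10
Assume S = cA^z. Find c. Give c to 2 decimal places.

z = ln(S₂/S₁) / ln(A₂/A₁) = ln(10/4) / ln(177000/12500) = 0.9163 / 2.6504 = 0.3457
c = S₁ / A₁^z = 4 / 12500^0.3457 = 4 / 26.08 = 0.1534

0.15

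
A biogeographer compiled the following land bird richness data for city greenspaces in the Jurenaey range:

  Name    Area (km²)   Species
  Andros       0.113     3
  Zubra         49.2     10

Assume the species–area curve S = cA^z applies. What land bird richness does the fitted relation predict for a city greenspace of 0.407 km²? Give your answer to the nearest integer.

z = ln(10/3) / ln(49.2/0.113) = 1.2040 / 6.0763 = 0.1981
c = 3 / 0.113^0.1981 = 3 / 0.6492 = 4.621
S₃ = 4.621 × 0.407^0.1981 = 4.621 × 0.8368 ≈ 3.867

4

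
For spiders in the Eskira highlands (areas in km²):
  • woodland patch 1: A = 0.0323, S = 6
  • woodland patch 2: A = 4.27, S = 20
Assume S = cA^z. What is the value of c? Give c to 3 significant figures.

z = ln(S₂/S₁) / ln(A₂/A₁) = ln(20/6) / ln(4.27/0.0323) = 1.2040 / 4.8843 = 0.2465
c = S₁ / A₁^z = 6 / 0.0323^0.2465 = 6 / 0.4291 = 13.98

14.0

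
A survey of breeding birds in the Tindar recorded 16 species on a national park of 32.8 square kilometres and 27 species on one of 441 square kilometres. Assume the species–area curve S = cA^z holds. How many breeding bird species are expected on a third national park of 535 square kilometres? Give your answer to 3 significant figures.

z = ln(27/16) / ln(441/32.8) = 0.5232 / 2.5986 = 0.2014
c = 16 / 32.8^0.2014 = 16 / 2.019 = 7.923
S₃ = 7.923 × 535^0.2014 = 7.923 × 3.543 ≈ 28.07

28.1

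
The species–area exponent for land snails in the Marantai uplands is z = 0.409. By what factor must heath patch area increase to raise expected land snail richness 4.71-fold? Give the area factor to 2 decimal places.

(A₂/A₁)^0.409 = 4.71, so A₂/A₁ = 4.71^(1/0.409) = 4.71^2.445
ln(A₂/A₁) = ln 4.71 / 0.409 = 1.5497 / 0.409 = 3.7890
A₂/A₁ = e^3.7890 ≈ 44.21

44.21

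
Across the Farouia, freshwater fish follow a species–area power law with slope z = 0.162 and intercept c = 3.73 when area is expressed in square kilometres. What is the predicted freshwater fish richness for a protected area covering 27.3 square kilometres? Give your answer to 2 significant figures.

6.4

S = 3.73 × 27.3^0.162
ln S = ln 3.73 + 0.162 × ln 27.3 = 1.3164 + 0.162 × 3.3069 = 1.8521
S = e^1.8521 ≈ 6.373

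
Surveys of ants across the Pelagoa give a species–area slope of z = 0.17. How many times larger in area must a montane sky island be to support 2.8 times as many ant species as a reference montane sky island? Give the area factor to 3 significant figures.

427

(A₂/A₁)^0.17 = 2.8, so A₂/A₁ = 2.8^(1/0.17) = 2.8^5.882
ln(A₂/A₁) = ln 2.8 / 0.17 = 1.0296 / 0.17 = 6.0566
A₂/A₁ = e^6.0566 ≈ 426.9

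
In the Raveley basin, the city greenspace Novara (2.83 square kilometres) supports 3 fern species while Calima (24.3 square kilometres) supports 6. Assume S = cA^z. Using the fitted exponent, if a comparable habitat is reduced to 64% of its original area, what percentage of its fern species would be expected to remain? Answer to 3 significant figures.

86.6%

z = ln(6/3) / ln(24.3/2.83) = 0.6931 / 2.1502 = 0.3224
S_new/S_old = (A_new/A_old)^z = 0.64^0.3224 = exp(0.3224 × -0.4463) = 0.866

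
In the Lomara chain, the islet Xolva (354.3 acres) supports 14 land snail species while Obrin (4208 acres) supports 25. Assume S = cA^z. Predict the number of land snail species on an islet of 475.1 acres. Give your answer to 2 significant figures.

z = ln(25/14) / ln(4208/354.3) = 0.5798 / 2.4746 = 0.2343
c = 14 / 354.3^0.2343 = 14 / 3.957 = 3.538
S₃ = 3.538 × 475.1^0.2343 = 3.538 × 4.238 ≈ 15

15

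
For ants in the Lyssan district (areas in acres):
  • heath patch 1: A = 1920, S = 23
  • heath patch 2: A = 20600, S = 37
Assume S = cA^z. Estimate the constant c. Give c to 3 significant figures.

z = ln(S₂/S₁) / ln(A₂/A₁) = ln(37/23) / ln(20600/1920) = 0.4754 / 2.3730 = 0.2003
c = S₁ / A₁^z = 23 / 1920^0.2003 = 23 / 4.548 = 5.057

5.06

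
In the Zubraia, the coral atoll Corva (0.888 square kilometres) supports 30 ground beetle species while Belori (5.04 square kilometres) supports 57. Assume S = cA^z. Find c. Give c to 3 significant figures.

31.3

z = ln(S₂/S₁) / ln(A₂/A₁) = ln(57/30) / ln(5.04/0.888) = 0.6419 / 1.7362 = 0.3697
c = S₁ / A₁^z = 30 / 0.888^0.3697 = 30 / 0.957 = 31.35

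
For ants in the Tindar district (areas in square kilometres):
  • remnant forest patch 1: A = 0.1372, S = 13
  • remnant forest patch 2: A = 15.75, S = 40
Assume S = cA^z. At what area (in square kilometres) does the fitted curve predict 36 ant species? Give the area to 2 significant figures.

10 square kilometres

z = ln(40/13) / ln(15.75/0.1372) = 1.1239 / 4.7432 = 0.2370
c = 13 / 0.1372^0.2370 = 13 / 0.6246 = 20.81
A = (36/20.81)^(1/0.2370) ⇒ ln A = ln(1.73)/0.2370 = 2.3122
A = e^2.3122 ≈ 10.1 square kilometres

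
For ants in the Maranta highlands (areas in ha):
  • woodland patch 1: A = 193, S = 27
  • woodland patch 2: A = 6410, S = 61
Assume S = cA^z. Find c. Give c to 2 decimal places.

7.94

z = ln(S₂/S₁) / ln(A₂/A₁) = ln(61/27) / ln(6410/193) = 0.8150 / 3.5029 = 0.2327
c = S₁ / A₁^z = 27 / 193^0.2327 = 27 / 3.402 = 7.936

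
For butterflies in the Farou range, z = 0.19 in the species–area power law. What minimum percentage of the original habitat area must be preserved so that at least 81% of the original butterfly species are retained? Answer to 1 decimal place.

Need (A_new/A_old)^0.19 = 0.81, so A_new/A_old = 0.81^(1/0.19) = 0.81^5.263
ln(A_new/A_old) = ln 0.81 / 0.19 = -0.2107 / 0.19 = -1.1091
A_new/A_old = e^-1.1091 ≈ 0.3299

33.0%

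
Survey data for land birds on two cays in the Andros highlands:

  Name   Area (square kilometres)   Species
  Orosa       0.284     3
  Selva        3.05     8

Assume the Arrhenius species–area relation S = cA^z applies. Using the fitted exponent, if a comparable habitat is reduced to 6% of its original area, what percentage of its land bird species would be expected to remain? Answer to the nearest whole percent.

31%

z = ln(8/3) / ln(3.05/0.284) = 0.9808 / 2.3739 = 0.4132
S_new/S_old = (A_new/A_old)^z = 0.06^0.4132 = exp(0.4132 × -2.8134) = 0.3127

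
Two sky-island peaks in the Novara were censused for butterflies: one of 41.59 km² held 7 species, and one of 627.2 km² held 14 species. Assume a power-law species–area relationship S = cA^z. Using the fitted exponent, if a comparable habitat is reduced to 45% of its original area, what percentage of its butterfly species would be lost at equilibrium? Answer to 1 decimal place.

18.5%

z = ln(14/7) / ln(627.2/41.59) = 0.6931 / 2.7134 = 0.2555
S_new/S_old = (A_new/A_old)^z = 0.45^0.2555 = exp(0.2555 × -0.7985) = 0.8155
Fraction lost = 1 − 0.8155 = 0.1845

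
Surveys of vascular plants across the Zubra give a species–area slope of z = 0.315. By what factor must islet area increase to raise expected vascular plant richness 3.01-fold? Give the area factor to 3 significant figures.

33.1

(A₂/A₁)^0.315 = 3.01, so A₂/A₁ = 3.01^(1/0.315) = 3.01^3.175
ln(A₂/A₁) = ln 3.01 / 0.315 = 1.1019 / 0.315 = 3.4982
A₂/A₁ = e^3.4982 ≈ 33.06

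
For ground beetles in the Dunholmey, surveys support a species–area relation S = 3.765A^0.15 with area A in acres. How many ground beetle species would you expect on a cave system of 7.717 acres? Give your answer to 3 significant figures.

S = 3.765 × 7.717^0.15
ln S = ln 3.765 + 0.15 × ln 7.717 = 1.3257 + 0.15 × 2.0434 = 1.6323
S = e^1.6323 ≈ 5.115

5.12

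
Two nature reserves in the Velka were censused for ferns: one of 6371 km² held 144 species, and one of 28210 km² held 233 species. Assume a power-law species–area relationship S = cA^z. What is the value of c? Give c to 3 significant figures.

z = ln(S₂/S₁) / ln(A₂/A₁) = ln(233/144) / ln(28210/6371) = 0.4812 / 1.4879 = 0.3234
c = S₁ / A₁^z = 144 / 6371^0.3234 = 144 / 17 = 8.472

8.47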